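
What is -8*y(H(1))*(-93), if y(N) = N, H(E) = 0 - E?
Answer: -744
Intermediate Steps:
H(E) = -E
-8*y(H(1))*(-93) = -(-8)*(-93) = -8*(-1)*(-93) = 8*(-93) = -744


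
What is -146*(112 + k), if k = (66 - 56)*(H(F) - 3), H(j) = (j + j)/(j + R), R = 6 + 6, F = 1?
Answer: -158556/13 ≈ -12197.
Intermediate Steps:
R = 12
H(j) = 2*j/(12 + j) (H(j) = (j + j)/(j + 12) = (2*j)/(12 + j) = 2*j/(12 + j))
k = -370/13 (k = (66 - 56)*(2*1/(12 + 1) - 3) = 10*(2*1/13 - 3) = 10*(2*1*(1/13) - 3) = 10*(2/13 - 3) = 10*(-37/13) = -370/13 ≈ -28.462)
-146*(112 + k) = -146*(112 - 370/13) = -146*1086/13 = -158556/13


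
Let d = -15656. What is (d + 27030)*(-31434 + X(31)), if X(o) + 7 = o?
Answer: -357257340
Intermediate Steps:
X(o) = -7 + o
(d + 27030)*(-31434 + X(31)) = (-15656 + 27030)*(-31434 + (-7 + 31)) = 11374*(-31434 + 24) = 11374*(-31410) = -357257340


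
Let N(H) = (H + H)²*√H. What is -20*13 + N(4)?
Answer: -132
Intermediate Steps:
N(H) = 4*H^(5/2) (N(H) = (2*H)²*√H = (4*H²)*√H = 4*H^(5/2))
-20*13 + N(4) = -20*13 + 4*4^(5/2) = -260 + 4*32 = -260 + 128 = -132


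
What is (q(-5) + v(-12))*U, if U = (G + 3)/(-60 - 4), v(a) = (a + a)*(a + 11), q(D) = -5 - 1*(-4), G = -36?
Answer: 759/64 ≈ 11.859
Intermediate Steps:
q(D) = -1 (q(D) = -5 + 4 = -1)
v(a) = 2*a*(11 + a) (v(a) = (2*a)*(11 + a) = 2*a*(11 + a))
U = 33/64 (U = (-36 + 3)/(-60 - 4) = -33/(-64) = -33*(-1/64) = 33/64 ≈ 0.51563)
(q(-5) + v(-12))*U = (-1 + 2*(-12)*(11 - 12))*(33/64) = (-1 + 2*(-12)*(-1))*(33/64) = (-1 + 24)*(33/64) = 23*(33/64) = 759/64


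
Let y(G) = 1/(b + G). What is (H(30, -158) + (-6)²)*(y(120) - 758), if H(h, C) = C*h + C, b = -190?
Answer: 128991291/35 ≈ 3.6855e+6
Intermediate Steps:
H(h, C) = C + C*h
y(G) = 1/(-190 + G)
(H(30, -158) + (-6)²)*(y(120) - 758) = (-158*(1 + 30) + (-6)²)*(1/(-190 + 120) - 758) = (-158*31 + 36)*(1/(-70) - 758) = (-4898 + 36)*(-1/70 - 758) = -4862*(-53061/70) = 128991291/35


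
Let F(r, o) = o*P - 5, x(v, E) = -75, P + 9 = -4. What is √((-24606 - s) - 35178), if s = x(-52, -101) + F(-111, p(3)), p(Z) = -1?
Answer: I*√59717 ≈ 244.37*I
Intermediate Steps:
P = -13 (P = -9 - 4 = -13)
F(r, o) = -5 - 13*o (F(r, o) = o*(-13) - 5 = -13*o - 5 = -5 - 13*o)
s = -67 (s = -75 + (-5 - 13*(-1)) = -75 + (-5 + 13) = -75 + 8 = -67)
√((-24606 - s) - 35178) = √((-24606 - 1*(-67)) - 35178) = √((-24606 + 67) - 35178) = √(-24539 - 35178) = √(-59717) = I*√59717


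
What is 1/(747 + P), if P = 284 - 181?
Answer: 1/850 ≈ 0.0011765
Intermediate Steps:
P = 103
1/(747 + P) = 1/(747 + 103) = 1/850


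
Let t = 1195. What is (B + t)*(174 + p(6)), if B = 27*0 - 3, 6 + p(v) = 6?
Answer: 207408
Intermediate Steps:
p(v) = 0 (p(v) = -6 + 6 = 0)
B = -3 (B = 0 - 3 = -3)
(B + t)*(174 + p(6)) = (-3 + 1195)*(174 + 0) = 1192*174 = 207408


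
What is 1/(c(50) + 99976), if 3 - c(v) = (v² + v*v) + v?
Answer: 1/94929 ≈ 1.0534e-5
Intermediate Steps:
c(v) = 3 - v - 2*v² (c(v) = 3 - ((v² + v*v) + v) = 3 - ((v² + v²) + v) = 3 - (2*v² + v) = 3 - (v + 2*v²) = 3 + (-v - 2*v²) = 3 - v - 2*v²)
1/(c(50) + 99976) = 1/((3 - 1*50 - 2*50²) + 99976) = 1/((3 - 50 - 2*2500) + 99976) = 1/((3 - 50 - 5000) + 99976) = 1/(-5047 + 99976) = 1/94929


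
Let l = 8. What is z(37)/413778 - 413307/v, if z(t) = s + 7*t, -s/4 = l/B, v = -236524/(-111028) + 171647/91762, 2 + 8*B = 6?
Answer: -48398627006536008041/468506328825842 ≈ -1.0330e+5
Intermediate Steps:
B = 1/2 (B = -1/4 + (1/8)*6 = -1/4 + 3/4 = 1/2 ≈ 0.50000)
v = 10190384601/2547037834 (v = -236524*(-1/111028) + 171647*(1/91762) = 59131/27757 + 171647/91762 = 10190384601/2547037834 ≈ 4.0009)
s = -64 (s = -32/1/2 = -32*2 = -4*16 = -64)
z(t) = -64 + 7*t
z(37)/413778 - 413307/v = (-64 + 7*37)/413778 - 413307/10190384601/2547037834 = (-64 + 259)*(1/413778) - 413307*2547037834/10190384601 = 195*(1/413778) - 350902855352346/3396794867 = 65/137926 - 350902855352346/3396794867 = -48398627006536008041/468506328825842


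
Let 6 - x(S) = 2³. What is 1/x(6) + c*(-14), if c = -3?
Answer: 83/2 ≈ 41.500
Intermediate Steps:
x(S) = -2 (x(S) = 6 - 1*2³ = 6 - 1*8 = 6 - 8 = -2)
1/x(6) + c*(-14) = 1/(-2) - 3*(-14) = -½ + 42 = 83/2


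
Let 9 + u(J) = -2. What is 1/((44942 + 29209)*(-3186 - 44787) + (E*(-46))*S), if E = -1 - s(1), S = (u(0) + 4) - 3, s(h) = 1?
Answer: -1/3557246843 ≈ -2.8112e-10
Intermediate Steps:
u(J) = -11 (u(J) = -9 - 2 = -11)
S = -10 (S = (-11 + 4) - 3 = -7 - 3 = -10)
E = -2 (E = -1 - 1*1 = -1 - 1 = -2)
1/((44942 + 29209)*(-3186 - 44787) + (E*(-46))*S) = 1/((44942 + 29209)*(-3186 - 44787) - 2*(-46)*(-10)) = 1/(74151*(-47973) + 92*(-10)) = 1/(-3557245923 - 920) = 1/(-3557246843) = -1/3557246843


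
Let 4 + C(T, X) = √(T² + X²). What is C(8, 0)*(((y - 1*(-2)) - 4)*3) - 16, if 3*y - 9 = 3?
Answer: 8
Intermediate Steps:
y = 4 (y = 3 + (⅓)*3 = 3 + 1 = 4)
C(T, X) = -4 + √(T² + X²)
C(8, 0)*(((y - 1*(-2)) - 4)*3) - 16 = (-4 + √(8² + 0²))*(((4 - 1*(-2)) - 4)*3) - 16 = (-4 + √(64 + 0))*(((4 + 2) - 4)*3) - 16 = (-4 + √64)*((6 - 4)*3) - 16 = (-4 + 8)*(2*3) - 16 = 4*6 - 16 = 24 - 16 = 8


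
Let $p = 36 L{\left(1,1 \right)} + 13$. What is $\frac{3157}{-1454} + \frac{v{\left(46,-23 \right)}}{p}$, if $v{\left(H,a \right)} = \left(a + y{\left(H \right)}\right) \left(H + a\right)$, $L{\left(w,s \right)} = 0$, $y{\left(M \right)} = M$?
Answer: $\frac{728125}{18902} \approx 38.521$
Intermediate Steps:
$v{\left(H,a \right)} = \left(H + a\right)^{2}$ ($v{\left(H,a \right)} = \left(a + H\right) \left(H + a\right) = \left(H + a\right) \left(H + a\right) = \left(H + a\right)^{2}$)
$p = 13$ ($p = 36 \cdot 0 + 13 = 0 + 13 = 13$)
$\frac{3157}{-1454} + \frac{v{\left(46,-23 \right)}}{p} = \frac{3157}{-1454} + \frac{46^{2} + \left(-23\right)^{2} + 2 \cdot 46 \left(-23\right)}{13} = 3157 \left(- \frac{1}{1454}\right) + \left(2116 + 529 - 2116\right) \frac{1}{13} = - \frac{3157}{1454} + 529 \cdot \frac{1}{13} = - \frac{3157}{1454} + \frac{529}{13} = \frac{728125}{18902}$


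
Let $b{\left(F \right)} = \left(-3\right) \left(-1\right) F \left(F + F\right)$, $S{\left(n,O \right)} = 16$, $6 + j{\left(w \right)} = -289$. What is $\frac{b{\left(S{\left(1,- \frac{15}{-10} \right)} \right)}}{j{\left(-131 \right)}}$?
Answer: $- \frac{1536}{295} \approx -5.2068$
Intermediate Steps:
$j{\left(w \right)} = -295$ ($j{\left(w \right)} = -6 - 289 = -295$)
$b{\left(F \right)} = 6 F^{2}$ ($b{\left(F \right)} = 3 F 2 F = 6 F^{2}$)
$\frac{b{\left(S{\left(1,- \frac{15}{-10} \right)} \right)}}{j{\left(-131 \right)}} = \frac{6 \cdot 16^{2}}{-295} = 6 \cdot 256 \left(- \frac{1}{295}\right) = 1536 \left(- \frac{1}{295}\right) = - \frac{1536}{295}$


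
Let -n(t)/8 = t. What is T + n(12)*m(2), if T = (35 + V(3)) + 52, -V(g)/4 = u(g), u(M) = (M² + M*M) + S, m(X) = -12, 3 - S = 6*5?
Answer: 1275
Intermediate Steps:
S = -27 (S = 3 - 6*5 = 3 - 1*30 = 3 - 30 = -27)
n(t) = -8*t
u(M) = -27 + 2*M² (u(M) = (M² + M*M) - 27 = (M² + M²) - 27 = 2*M² - 27 = -27 + 2*M²)
V(g) = 108 - 8*g² (V(g) = -4*(-27 + 2*g²) = 108 - 8*g²)
T = 123 (T = (35 + (108 - 8*3²)) + 52 = (35 + (108 - 8*9)) + 52 = (35 + (108 - 72)) + 52 = (35 + 36) + 52 = 71 + 52 = 123)
T + n(12)*m(2) = 123 - 8*12*(-12) = 123 - 96*(-12) = 123 + 1152 = 1275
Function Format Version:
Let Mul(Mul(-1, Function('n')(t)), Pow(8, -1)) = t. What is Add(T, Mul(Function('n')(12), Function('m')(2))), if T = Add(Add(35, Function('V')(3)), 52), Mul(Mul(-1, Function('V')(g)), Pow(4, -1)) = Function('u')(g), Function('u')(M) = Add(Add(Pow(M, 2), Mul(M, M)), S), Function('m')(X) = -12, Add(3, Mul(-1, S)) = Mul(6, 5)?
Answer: 1275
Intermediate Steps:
S = -27 (S = Add(3, Mul(-1, Mul(6, 5))) = Add(3, Mul(-1, 30)) = Add(3, -30) = -27)
Function('n')(t) = Mul(-8, t)
Function('u')(M) = Add(-27, Mul(2, Pow(M, 2))) (Function('u')(M) = Add(Add(Pow(M, 2), Mul(M, M)), -27) = Add(Add(Pow(M, 2), Pow(M, 2)), -27) = Add(Mul(2, Pow(M, 2)), -27) = Add(-27, Mul(2, Pow(M, 2))))
Function('V')(g) = Add(108, Mul(-8, Pow(g, 2))) (Function('V')(g) = Mul(-4, Add(-27, Mul(2, Pow(g, 2)))) = Add(108, Mul(-8, Pow(g, 2))))
T = 123 (T = Add(Add(35, Add(108, Mul(-8, Pow(3, 2)))), 52) = Add(Add(35, Add(108, Mul(-8, 9))), 52) = Add(Add(35, Add(108, -72)), 52) = Add(Add(35, 36), 52) = Add(71, 52) = 123)
Add(T, Mul(Function('n')(12), Function('m')(2))) = Add(123, Mul(Mul(-8, 12), -12)) = Add(123, Mul(-96, -12)) = Add(123, 1152) = 1275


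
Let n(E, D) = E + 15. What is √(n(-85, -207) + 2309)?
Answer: √2239 ≈ 47.318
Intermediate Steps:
n(E, D) = 15 + E
√(n(-85, -207) + 2309) = √((15 - 85) + 2309) = √(-70 + 2309) = √2239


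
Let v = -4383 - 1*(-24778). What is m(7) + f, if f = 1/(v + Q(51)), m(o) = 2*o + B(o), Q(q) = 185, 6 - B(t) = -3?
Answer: 473341/20580 ≈ 23.000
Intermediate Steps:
v = 20395 (v = -4383 + 24778 = 20395)
B(t) = 9 (B(t) = 6 - 1*(-3) = 6 + 3 = 9)
m(o) = 9 + 2*o (m(o) = 2*o + 9 = 9 + 2*o)
f = 1/20580 (f = 1/(20395 + 185) = 1/20580 ≈ 4.8591e-5)
m(7) + f = (9 + 2*7) + 1/20580 = (9 + 14) + 1/20580 = 23 + 1/20580 = 473341/20580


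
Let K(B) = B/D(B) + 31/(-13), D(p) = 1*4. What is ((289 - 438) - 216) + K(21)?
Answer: -18831/52 ≈ -362.13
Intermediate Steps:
D(p) = 4
K(B) = -31/13 + B/4 (K(B) = B/4 + 31/(-13) = B*(¼) + 31*(-1/13) = B/4 - 31/13 = -31/13 + B/4)
((289 - 438) - 216) + K(21) = ((289 - 438) - 216) + (-31/13 + (¼)*21) = (-149 - 216) + (-31/13 + 21/4) = -365 + 149/52 = -18831/52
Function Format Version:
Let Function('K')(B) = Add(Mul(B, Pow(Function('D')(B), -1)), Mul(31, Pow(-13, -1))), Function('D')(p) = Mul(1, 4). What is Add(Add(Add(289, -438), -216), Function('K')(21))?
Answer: Rational(-18831, 52) ≈ -362.13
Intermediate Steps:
Function('D')(p) = 4
Function('K')(B) = Add(Rational(-31, 13), Mul(Rational(1, 4), B)) (Function('K')(B) = Add(Mul(B, Pow(4, -1)), Mul(31, Pow(-13, -1))) = Add(Mul(B, Rational(1, 4)), Mul(31, Rational(-1, 13))) = Add(Mul(Rational(1, 4), B), Rational(-31, 13)) = Add(Rational(-31, 13), Mul(Rational(1, 4), B)))
Add(Add(Add(289, -438), -216), Function('K')(21)) = Add(Add(Add(289, -438), -216), Add(Rational(-31, 13), Mul(Rational(1, 4), 21))) = Add(Add(-149, -216), Add(Rational(-31, 13), Rational(21, 4))) = Add(-365, Rational(149, 52)) = Rational(-18831, 52)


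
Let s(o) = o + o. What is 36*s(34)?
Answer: 2448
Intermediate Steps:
s(o) = 2*o
36*s(34) = 36*(2*34) = 36*68 = 2448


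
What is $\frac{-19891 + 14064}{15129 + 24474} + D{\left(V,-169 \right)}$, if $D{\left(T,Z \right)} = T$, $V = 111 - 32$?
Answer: $\frac{3122810}{39603} \approx 78.853$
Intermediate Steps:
$V = 79$
$\frac{-19891 + 14064}{15129 + 24474} + D{\left(V,-169 \right)} = \frac{-19891 + 14064}{15129 + 24474} + 79 = - \frac{5827}{39603} + 79 = \frac{3122810}{39603}$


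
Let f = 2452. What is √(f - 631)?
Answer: √1821 ≈ 42.673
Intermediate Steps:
√(f - 631) = √(2452 - 631) = √1821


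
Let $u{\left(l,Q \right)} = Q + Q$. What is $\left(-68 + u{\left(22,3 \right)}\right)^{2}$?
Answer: $3844$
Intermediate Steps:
$u{\left(l,Q \right)} = 2 Q$
$\left(-68 + u{\left(22,3 \right)}\right)^{2} = \left(-68 + 2 \cdot 3\right)^{2} = \left(-68 + 6\right)^{2} = \left(-62\right)^{2} = 3844$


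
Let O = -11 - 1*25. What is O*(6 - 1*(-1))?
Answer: -252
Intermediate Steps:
O = -36 (O = -11 - 25 = -36)
O*(6 - 1*(-1)) = -36*(6 - 1*(-1)) = -36*(6 + 1) = -36*7 = -252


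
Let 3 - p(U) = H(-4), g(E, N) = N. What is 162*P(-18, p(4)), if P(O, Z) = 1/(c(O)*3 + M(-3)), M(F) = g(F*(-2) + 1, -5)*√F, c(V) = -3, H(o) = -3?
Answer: -243/26 + 135*I*√3/26 ≈ -9.3462 + 8.9933*I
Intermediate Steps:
p(U) = 6 (p(U) = 3 - 1*(-3) = 3 + 3 = 6)
M(F) = -5*√F
P(O, Z) = 1/(-9 - 5*I*√3) (P(O, Z) = 1/(-3*3 - 5*I*√3) = 1/(-9 - 5*I*√3))
162*P(-18, p(4)) = 162*(I/(-9*I + 5*√3)) = 162*I/(-9*I + 5*√3)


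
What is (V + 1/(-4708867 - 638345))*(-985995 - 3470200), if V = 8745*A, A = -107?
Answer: 22296422295607869295/5347212 ≈ 4.1697e+12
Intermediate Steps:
V = -935715 (V = 8745*(-107) = -935715)
(V + 1/(-4708867 - 638345))*(-985995 - 3470200) = (-935715 + 1/(-4708867 - 638345))*(-985995 - 3470200) = (-935715 + 1/(-5347212))*(-4456195) = (-935715 - 1/5347212)*(-4456195) = -5003466476581/5347212*(-4456195) = 22296422295607869295/5347212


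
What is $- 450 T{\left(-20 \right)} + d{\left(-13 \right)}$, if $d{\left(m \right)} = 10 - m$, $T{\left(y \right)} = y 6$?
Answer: $54023$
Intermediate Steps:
$T{\left(y \right)} = 6 y$
$- 450 T{\left(-20 \right)} + d{\left(-13 \right)} = - 450 \cdot 6 \left(-20\right) + \left(10 - -13\right) = \left(-450\right) \left(-120\right) + \left(10 + 13\right) = 54000 + 23 = 54023$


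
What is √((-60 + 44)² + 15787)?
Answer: √16043 ≈ 126.66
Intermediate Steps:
√((-60 + 44)² + 15787) = √((-16)² + 15787) = √(256 + 15787) = √16043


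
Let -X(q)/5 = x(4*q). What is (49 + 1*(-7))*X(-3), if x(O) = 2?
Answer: -420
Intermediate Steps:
X(q) = -10 (X(q) = -5*2 = -10)
(49 + 1*(-7))*X(-3) = (49 + 1*(-7))*(-10) = (49 - 7)*(-10) = 42*(-10) = -420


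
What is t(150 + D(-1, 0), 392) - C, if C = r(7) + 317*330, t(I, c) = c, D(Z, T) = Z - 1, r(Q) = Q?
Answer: -104225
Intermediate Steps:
D(Z, T) = -1 + Z
C = 104617 (C = 7 + 317*330 = 7 + 104610 = 104617)
t(150 + D(-1, 0), 392) - C = 392 - 1*104617 = 392 - 104617 = -104225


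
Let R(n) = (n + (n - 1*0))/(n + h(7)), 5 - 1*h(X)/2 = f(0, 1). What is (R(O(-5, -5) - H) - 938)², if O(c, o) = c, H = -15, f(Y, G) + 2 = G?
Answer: 106254864/121 ≈ 8.7814e+5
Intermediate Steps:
f(Y, G) = -2 + G
h(X) = 12 (h(X) = 10 - 2*(-2 + 1) = 10 - 2*(-1) = 10 + 2 = 12)
R(n) = 2*n/(12 + n) (R(n) = (n + (n - 1*0))/(n + 12) = (n + (n + 0))/(12 + n) = (n + n)/(12 + n) = (2*n)/(12 + n) = 2*n/(12 + n))
(R(O(-5, -5) - H) - 938)² = (2*(-5 - 1*(-15))/(12 + (-5 - 1*(-15))) - 938)² = (2*(-5 + 15)/(12 + (-5 + 15)) - 938)² = (2*10/(12 + 10) - 938)² = (2*10/22 - 938)² = (2*10*(1/22) - 938)² = (10/11 - 938)² = (-10308/11)² = 106254864/121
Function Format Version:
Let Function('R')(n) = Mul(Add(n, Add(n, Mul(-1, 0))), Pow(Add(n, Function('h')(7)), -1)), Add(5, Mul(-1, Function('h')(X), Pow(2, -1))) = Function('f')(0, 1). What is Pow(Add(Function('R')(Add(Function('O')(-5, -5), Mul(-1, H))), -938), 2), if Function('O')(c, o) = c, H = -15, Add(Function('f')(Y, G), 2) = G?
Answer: Rational(106254864, 121) ≈ 8.7814e+5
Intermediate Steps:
Function('f')(Y, G) = Add(-2, G)
Function('h')(X) = 12 (Function('h')(X) = Add(10, Mul(-2, Add(-2, 1))) = Add(10, Mul(-2, -1)) = Add(10, 2) = 12)
Function('R')(n) = Mul(2, n, Pow(Add(12, n), -1)) (Function('R')(n) = Mul(Add(n, Add(n, Mul(-1, 0))), Pow(Add(n, 12), -1)) = Mul(Add(n, Add(n, 0)), Pow(Add(12, n), -1)) = Mul(Add(n, n), Pow(Add(12, n), -1)) = Mul(Mul(2, n), Pow(Add(12, n), -1)) = Mul(2, n, Pow(Add(12, n), -1)))
Pow(Add(Function('R')(Add(Function('O')(-5, -5), Mul(-1, H))), -938), 2) = Pow(Add(Mul(2, Add(-5, Mul(-1, -15)), Pow(Add(12, Add(-5, Mul(-1, -15))), -1)), -938), 2) = Pow(Add(Mul(2, Add(-5, 15), Pow(Add(12, Add(-5, 15)), -1)), -938), 2) = Pow(Add(Mul(2, 10, Pow(Add(12, 10), -1)), -938), 2) = Pow(Add(Mul(2, 10, Pow(22, -1)), -938), 2) = Pow(Add(Mul(2, 10, Rational(1, 22)), -938), 2) = Pow(Add(Rational(10, 11), -938), 2) = Pow(Rational(-10308, 11), 2) = Rational(106254864, 121)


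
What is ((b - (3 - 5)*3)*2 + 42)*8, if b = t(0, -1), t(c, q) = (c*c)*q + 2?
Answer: 464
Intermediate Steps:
t(c, q) = 2 + q*c**2 (t(c, q) = c**2*q + 2 = q*c**2 + 2 = 2 + q*c**2)
b = 2 (b = 2 - 1*0**2 = 2 - 1*0 = 2 + 0 = 2)
((b - (3 - 5)*3)*2 + 42)*8 = ((2 - (3 - 5)*3)*2 + 42)*8 = ((2 - (-2)*3)*2 + 42)*8 = ((2 - 1*(-6))*2 + 42)*8 = ((2 + 6)*2 + 42)*8 = (8*2 + 42)*8 = (16 + 42)*8 = 58*8 = 464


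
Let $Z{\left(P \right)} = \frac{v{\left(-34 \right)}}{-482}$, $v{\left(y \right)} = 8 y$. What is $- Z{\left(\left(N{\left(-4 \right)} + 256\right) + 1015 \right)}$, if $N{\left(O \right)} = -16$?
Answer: $- \frac{136}{241} \approx -0.56432$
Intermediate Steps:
$Z{\left(P \right)} = \frac{136}{241}$ ($Z{\left(P \right)} = \frac{8 \left(-34\right)}{-482} = \left(-272\right) \left(- \frac{1}{482}\right) = \frac{136}{241}$)
$- Z{\left(\left(N{\left(-4 \right)} + 256\right) + 1015 \right)} = \left(-1\right) \frac{136}{241} = - \frac{136}{241}$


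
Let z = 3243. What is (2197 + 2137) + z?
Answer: 7577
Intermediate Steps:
(2197 + 2137) + z = (2197 + 2137) + 3243 = 4334 + 3243 = 7577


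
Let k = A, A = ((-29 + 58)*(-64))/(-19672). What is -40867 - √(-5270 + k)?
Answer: -40867 - I*√31865438382/2459 ≈ -40867.0 - 72.594*I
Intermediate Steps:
A = 232/2459 (A = (29*(-64))*(-1/19672) = -1856*(-1/19672) = 232/2459 ≈ 0.094347)
k = 232/2459 ≈ 0.094347
-40867 - √(-5270 + k) = -40867 - √(-5270 + 232/2459) = -40867 - √(-12958698/2459) = -40867 - I*√31865438382/2459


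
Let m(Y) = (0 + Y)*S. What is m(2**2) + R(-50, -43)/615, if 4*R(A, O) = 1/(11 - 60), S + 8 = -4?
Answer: -5785921/120540 ≈ -48.000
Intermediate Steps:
S = -12 (S = -8 - 4 = -12)
R(A, O) = -1/196 (R(A, O) = 1/(4*(11 - 60)) = (1/4)/(-49) = (1/4)*(-1/49) = -1/196)
m(Y) = -12*Y (m(Y) = (0 + Y)*(-12) = Y*(-12) = -12*Y)
m(2**2) + R(-50, -43)/615 = -12*2**2 - 1/196/615 = -12*4 - 1/196*1/615 = -48 - 1/120540 = -5785921/120540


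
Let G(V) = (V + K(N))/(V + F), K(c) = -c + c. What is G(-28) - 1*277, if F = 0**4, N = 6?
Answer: -276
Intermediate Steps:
F = 0
K(c) = 0
G(V) = 1 (G(V) = (V + 0)/(V + 0) = V/V = 1)
G(-28) - 1*277 = 1 - 1*277 = 1 - 277 = -276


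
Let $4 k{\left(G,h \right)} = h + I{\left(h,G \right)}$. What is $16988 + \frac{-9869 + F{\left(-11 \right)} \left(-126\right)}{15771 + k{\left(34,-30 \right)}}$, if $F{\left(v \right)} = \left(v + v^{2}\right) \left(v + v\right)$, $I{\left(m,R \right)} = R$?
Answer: $\frac{268229787}{15772} \approx 17007.0$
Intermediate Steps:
$F{\left(v \right)} = 2 v \left(v + v^{2}\right)$ ($F{\left(v \right)} = \left(v + v^{2}\right) 2 v = 2 v \left(v + v^{2}\right)$)
$k{\left(G,h \right)} = \frac{G}{4} + \frac{h}{4}$ ($k{\left(G,h \right)} = \frac{h + G}{4} = \frac{G + h}{4} = \frac{G}{4} + \frac{h}{4}$)
$16988 + \frac{-9869 + F{\left(-11 \right)} \left(-126\right)}{15771 + k{\left(34,-30 \right)}} = 16988 + \frac{-9869 + 2 \left(-11\right)^{2} \left(1 - 11\right) \left(-126\right)}{15771 + \left(\frac{1}{4} \cdot 34 + \frac{1}{4} \left(-30\right)\right)} = 16988 + \frac{-9869 + 2 \cdot 121 \left(-10\right) \left(-126\right)}{15771 + \left(\frac{17}{2} - \frac{15}{2}\right)} = 16988 + \frac{-9869 - -304920}{15771 + 1} = 16988 + \frac{-9869 + 304920}{15772} = 16988 + 295051 \cdot \frac{1}{15772} = 16988 + \frac{295051}{15772} = \frac{268229787}{15772}$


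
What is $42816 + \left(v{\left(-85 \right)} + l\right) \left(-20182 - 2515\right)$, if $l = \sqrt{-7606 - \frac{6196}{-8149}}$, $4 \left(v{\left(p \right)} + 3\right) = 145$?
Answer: $- \frac{2847437}{4} - \frac{68091 i \sqrt{56115008178}}{8149} \approx -7.1186 \cdot 10^{5} - 1.9794 \cdot 10^{6} i$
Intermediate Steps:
$v{\left(p \right)} = \frac{133}{4}$ ($v{\left(p \right)} = -3 + \frac{1}{4} \cdot 145 = -3 + \frac{145}{4} = \frac{133}{4}$)
$l = \frac{3 i \sqrt{56115008178}}{8149}$ ($l = \sqrt{-7606 - - \frac{6196}{8149}} = \sqrt{-7606 + \frac{6196}{8149}} = \sqrt{- \frac{61975098}{8149}} = \frac{3 i \sqrt{56115008178}}{8149} \approx 87.208 i$)
$42816 + \left(v{\left(-85 \right)} + l\right) \left(-20182 - 2515\right) = 42816 + \left(\frac{133}{4} + \frac{3 i \sqrt{56115008178}}{8149}\right) \left(-20182 - 2515\right) = 42816 + \left(\frac{133}{4} + \frac{3 i \sqrt{56115008178}}{8149}\right) \left(-22697\right) = 42816 - \left(\frac{3018701}{4} + \frac{68091 i \sqrt{56115008178}}{8149}\right) = - \frac{2847437}{4} - \frac{68091 i \sqrt{56115008178}}{8149}$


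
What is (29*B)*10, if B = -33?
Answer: -9570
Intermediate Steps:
(29*B)*10 = (29*(-33))*10 = -957*10 = -9570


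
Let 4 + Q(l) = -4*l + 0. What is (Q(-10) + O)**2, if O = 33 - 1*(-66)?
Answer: 18225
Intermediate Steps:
Q(l) = -4 - 4*l (Q(l) = -4 + (-4*l + 0) = -4 - 4*l)
O = 99 (O = 33 + 66 = 99)
(Q(-10) + O)**2 = ((-4 - 4*(-10)) + 99)**2 = ((-4 + 40) + 99)**2 = (36 + 99)**2 = 135**2 = 18225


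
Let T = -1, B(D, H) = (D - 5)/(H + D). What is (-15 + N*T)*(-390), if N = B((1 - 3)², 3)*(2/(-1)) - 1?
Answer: 39000/7 ≈ 5571.4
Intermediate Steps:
B(D, H) = (-5 + D)/(D + H)
N = -5/7 (N = ((-5 + (1 - 3)²)/((1 - 3)² + 3))*(2/(-1)) - 1 = ((-5 + (-2)²)/((-2)² + 3))*(2*(-1)) - 1 = ((-5 + 4)/(4 + 3))*(-2) - 1 = (-1/7)*(-2) - 1 = ((⅐)*(-1))*(-2) - 1 = -⅐*(-2) - 1 = 2/7 - 1 = -5/7 ≈ -0.71429)
(-15 + N*T)*(-390) = (-15 - 5/7*(-1))*(-390) = (-15 + 5/7)*(-390) = -100/7*(-390) = 39000/7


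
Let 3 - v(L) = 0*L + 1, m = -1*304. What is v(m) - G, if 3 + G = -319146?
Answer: 319151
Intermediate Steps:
m = -304
v(L) = 2 (v(L) = 3 - (0*L + 1) = 3 - (0 + 1) = 3 - 1*1 = 3 - 1 = 2)
G = -319149 (G = -3 - 319146 = -319149)
v(m) - G = 2 - 1*(-319149) = 2 + 319149 = 319151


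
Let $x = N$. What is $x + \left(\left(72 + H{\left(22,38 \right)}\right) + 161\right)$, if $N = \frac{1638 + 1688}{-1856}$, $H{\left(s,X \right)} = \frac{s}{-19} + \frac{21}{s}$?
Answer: $\frac{44803809}{193952} \approx 231.0$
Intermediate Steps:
$H{\left(s,X \right)} = \frac{21}{s} - \frac{s}{19}$ ($H{\left(s,X \right)} = s \left(- \frac{1}{19}\right) + \frac{21}{s} = - \frac{s}{19} + \frac{21}{s} = \frac{21}{s} - \frac{s}{19}$)
$N = - \frac{1663}{928}$ ($N = 3326 \left(- \frac{1}{1856}\right) = - \frac{1663}{928} \approx -1.792$)
$x = - \frac{1663}{928} \approx -1.792$
$x + \left(\left(72 + H{\left(22,38 \right)}\right) + 161\right) = - \frac{1663}{928} + \left(\left(72 + \left(\frac{21}{22} - \frac{22}{19}\right)\right) + 161\right) = - \frac{1663}{928} + \left(\left(72 - \frac{85}{418}\right) + 161\right) = - \frac{1663}{928} + \left(\frac{30011}{418} + 161\right) = - \frac{1663}{928} + \frac{97309}{418} = \frac{44803809}{193952}$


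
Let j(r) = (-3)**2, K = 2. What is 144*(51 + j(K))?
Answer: 8640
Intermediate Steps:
j(r) = 9
144*(51 + j(K)) = 144*(51 + 9) = 144*60 = 8640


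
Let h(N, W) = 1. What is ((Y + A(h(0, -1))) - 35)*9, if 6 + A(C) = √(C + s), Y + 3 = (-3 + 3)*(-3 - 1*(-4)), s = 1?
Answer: -396 + 9*√2 ≈ -383.27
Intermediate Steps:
Y = -3 (Y = -3 + (-3 + 3)*(-3 - 1*(-4)) = -3 + 0*(-3 + 4) = -3 + 0*1 = -3 + 0 = -3)
A(C) = -6 + √(1 + C) (A(C) = -6 + √(C + 1) = -6 + √(1 + C))
((Y + A(h(0, -1))) - 35)*9 = ((-3 + (-6 + √(1 + 1))) - 35)*9 = ((-3 + (-6 + √2)) - 35)*9 = ((-9 + √2) - 35)*9 = (-44 + √2)*9 = -396 + 9*√2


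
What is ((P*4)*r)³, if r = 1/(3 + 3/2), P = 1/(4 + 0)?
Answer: 8/729 ≈ 0.010974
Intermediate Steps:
P = ¼ (P = 1/4 = ¼ ≈ 0.25000)
r = 2/9 (r = 1/(3 + 3*(½)) = 1/(3 + 3/2) = 1/(9/2) = 2/9 ≈ 0.22222)
((P*4)*r)³ = (((¼)*4)*(2/9))³ = (1*(2/9))³ = (2/9)³ = 8/729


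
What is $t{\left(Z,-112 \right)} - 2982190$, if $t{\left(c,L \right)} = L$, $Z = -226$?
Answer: $-2982302$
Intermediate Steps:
$t{\left(Z,-112 \right)} - 2982190 = -112 - 2982190 = -2982302$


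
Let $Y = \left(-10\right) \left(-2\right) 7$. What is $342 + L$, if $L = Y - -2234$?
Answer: $2716$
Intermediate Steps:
$Y = 140$ ($Y = 20 \cdot 7 = 140$)
$L = 2374$ ($L = 140 - -2234 = 140 + 2234 = 2374$)
$342 + L = 342 + 2374 = 2716$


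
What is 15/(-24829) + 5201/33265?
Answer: 128636654/825936685 ≈ 0.15575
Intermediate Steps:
15/(-24829) + 5201/33265 = 15*(-1/24829) + 5201*(1/33265) = -15/24829 + 5201/33265 = 128636654/825936685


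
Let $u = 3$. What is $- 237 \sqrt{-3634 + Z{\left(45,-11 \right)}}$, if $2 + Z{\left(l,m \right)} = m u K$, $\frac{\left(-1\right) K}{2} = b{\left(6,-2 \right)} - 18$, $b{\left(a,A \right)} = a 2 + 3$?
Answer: $- 711 i \sqrt{426} \approx - 14675.0 i$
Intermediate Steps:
$b{\left(a,A \right)} = 3 + 2 a$ ($b{\left(a,A \right)} = 2 a + 3 = 3 + 2 a$)
$K = 6$ ($K = - 2 \left(\left(3 + 2 \cdot 6\right) - 18\right) = - 2 \left(\left(3 + 12\right) - 18\right) = - 2 \left(15 - 18\right) = \left(-2\right) \left(-3\right) = 6$)
$Z{\left(l,m \right)} = -2 + 18 m$ ($Z{\left(l,m \right)} = -2 + m 3 \cdot 6 = -2 + 3 m 6 = -2 + 18 m$)
$- 237 \sqrt{-3634 + Z{\left(45,-11 \right)}} = - 237 \sqrt{-3634 + \left(-2 + 18 \left(-11\right)\right)} = - 237 \sqrt{-3634 - 200} = - 237 \sqrt{-3834} = - 237 \cdot 3 i \sqrt{426} = - 711 i \sqrt{426}$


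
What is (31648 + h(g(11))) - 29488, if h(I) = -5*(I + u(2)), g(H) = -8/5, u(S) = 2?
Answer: 2158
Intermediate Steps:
g(H) = -8/5 (g(H) = -8*1/5 = -8/5)
h(I) = -10 - 5*I (h(I) = -5*(I + 2) = -5*(2 + I) = -10 - 5*I)
(31648 + h(g(11))) - 29488 = (31648 + (-10 - 5*(-8/5))) - 29488 = (31648 + (-10 + 8)) - 29488 = (31648 - 2) - 29488 = 31646 - 29488 = 2158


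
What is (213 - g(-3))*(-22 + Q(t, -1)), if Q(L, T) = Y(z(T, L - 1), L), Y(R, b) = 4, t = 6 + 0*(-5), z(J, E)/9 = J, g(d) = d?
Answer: -3888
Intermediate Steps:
z(J, E) = 9*J
t = 6 (t = 6 + 0 = 6)
Q(L, T) = 4
(213 - g(-3))*(-22 + Q(t, -1)) = (213 - 1*(-3))*(-22 + 4) = (213 + 3)*(-18) = 216*(-18) = -3888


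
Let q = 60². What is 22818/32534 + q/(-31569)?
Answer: 100536507/171177641 ≈ 0.58732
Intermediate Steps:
q = 3600
22818/32534 + q/(-31569) = 22818/32534 + 3600/(-31569) = 22818*(1/32534) + 3600*(-1/31569) = 11409/16267 - 1200/10523 = 100536507/171177641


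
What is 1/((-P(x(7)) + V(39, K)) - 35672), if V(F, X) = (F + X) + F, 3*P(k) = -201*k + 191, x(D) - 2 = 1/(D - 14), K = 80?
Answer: -21/744518 ≈ -2.8206e-5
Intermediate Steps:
x(D) = 2 + 1/(-14 + D) (x(D) = 2 + 1/(D - 14) = 2 + 1/(-14 + D))
P(k) = 191/3 - 67*k (P(k) = (-201*k + 191)/3 = (191 - 201*k)/3 = 191/3 - 67*k)
V(F, X) = X + 2*F
1/((-P(x(7)) + V(39, K)) - 35672) = 1/((-(191/3 - 67*(-27 + 2*7)/(-14 + 7)) + (80 + 2*39)) - 35672) = 1/((-(191/3 - 67*(-27 + 14)/(-7)) + (80 + 78)) - 35672) = 1/((-(191/3 - (-67)*(-13)/7) + 158) - 35672) = 1/((-(191/3 - 67*13/7) + 158) - 35672) = 1/((-(191/3 - 871/7) + 158) - 35672) = 1/((-1*(-1276/21) + 158) - 35672) = 1/((1276/21 + 158) - 35672) = 1/(4594/21 - 35672) = 1/(-744518/21) = -21/744518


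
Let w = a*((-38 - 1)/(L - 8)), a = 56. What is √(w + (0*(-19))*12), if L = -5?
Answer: 2*√42 ≈ 12.961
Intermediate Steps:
w = 168 (w = 56*((-38 - 1)/(-5 - 8)) = 56*(-39/(-13)) = 56*(-39*(-1/13)) = 56*3 = 168)
√(w + (0*(-19))*12) = √(168 + (0*(-19))*12) = √(168 + 0*12) = √(168 + 0) = √168 = 2*√42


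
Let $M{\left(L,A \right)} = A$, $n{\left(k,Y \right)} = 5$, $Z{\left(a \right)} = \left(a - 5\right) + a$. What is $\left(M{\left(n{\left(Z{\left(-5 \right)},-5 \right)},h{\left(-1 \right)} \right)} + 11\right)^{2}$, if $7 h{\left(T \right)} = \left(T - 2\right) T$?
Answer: $\frac{6400}{49} \approx 130.61$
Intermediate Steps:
$Z{\left(a \right)} = -5 + 2 a$ ($Z{\left(a \right)} = \left(-5 + a\right) + a = -5 + 2 a$)
$h{\left(T \right)} = \frac{T \left(-2 + T\right)}{7}$ ($h{\left(T \right)} = \frac{\left(T - 2\right) T}{7} = \frac{\left(-2 + T\right) T}{7} = \frac{T \left(-2 + T\right)}{7}$)
$\left(M{\left(n{\left(Z{\left(-5 \right)},-5 \right)},h{\left(-1 \right)} \right)} + 11\right)^{2} = \left(\frac{1}{7} \left(-1\right) \left(-2 - 1\right) + 11\right)^{2} = \left(\frac{1}{7} \left(-1\right) \left(-3\right) + 11\right)^{2} = \left(\frac{3}{7} + 11\right)^{2} = \left(\frac{80}{7}\right)^{2} = \frac{6400}{49}$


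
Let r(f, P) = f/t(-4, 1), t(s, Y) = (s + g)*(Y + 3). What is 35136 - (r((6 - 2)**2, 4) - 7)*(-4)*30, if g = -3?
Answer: 239592/7 ≈ 34227.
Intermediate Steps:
t(s, Y) = (-3 + s)*(3 + Y) (t(s, Y) = (s - 3)*(Y + 3) = (-3 + s)*(3 + Y))
r(f, P) = -f/28 (r(f, P) = f/(-9 - 3*1 + 3*(-4) + 1*(-4)) = f/(-9 - 3 - 12 - 4) = f/(-28) = f*(-1/28) = -f/28)
35136 - (r((6 - 2)**2, 4) - 7)*(-4)*30 = 35136 - (-(6 - 2)**2/28 - 7)*(-4)*30 = 35136 - (-1/28*4**2 - 7)*(-4)*30 = 35136 - (-1/28*16 - 7)*(-4)*30 = 35136 - (-4/7 - 7)*(-4)*30 = 35136 - (-53/7*(-4))*30 = 35136 - 212*30/7 = 35136 - 1*6360/7 = 35136 - 6360/7 = 239592/7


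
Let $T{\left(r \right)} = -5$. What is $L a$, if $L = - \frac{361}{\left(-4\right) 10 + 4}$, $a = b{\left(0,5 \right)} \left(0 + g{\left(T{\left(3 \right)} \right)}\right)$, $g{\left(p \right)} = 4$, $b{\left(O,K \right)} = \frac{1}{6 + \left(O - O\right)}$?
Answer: $\frac{361}{54} \approx 6.6852$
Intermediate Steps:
$b{\left(O,K \right)} = \frac{1}{6}$ ($b{\left(O,K \right)} = \frac{1}{6 + 0} = \frac{1}{6}$)
$a = \frac{2}{3}$ ($a = \frac{0 + 4}{6} = \frac{1}{6} \cdot 4 = \frac{2}{3} \approx 0.66667$)
$L = \frac{361}{36}$ ($L = - \frac{361}{-40 + 4} = - \frac{361}{-36} = \left(-361\right) \left(- \frac{1}{36}\right) = \frac{361}{36} \approx 10.028$)
$L a = \frac{361}{36} \cdot \frac{2}{3} = \frac{361}{54}$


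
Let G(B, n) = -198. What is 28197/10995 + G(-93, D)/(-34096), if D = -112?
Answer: 160596987/62480920 ≈ 2.5703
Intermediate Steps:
28197/10995 + G(-93, D)/(-34096) = 28197/10995 - 198/(-34096) = 28197*(1/10995) - 198*(-1/34096) = 9399/3665 + 99/17048 = 160596987/62480920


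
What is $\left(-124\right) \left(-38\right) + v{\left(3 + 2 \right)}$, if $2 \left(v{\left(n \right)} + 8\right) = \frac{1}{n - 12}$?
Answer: $\frac{65855}{14} \approx 4703.9$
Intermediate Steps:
$v{\left(n \right)} = -8 + \frac{1}{2 \left(-12 + n\right)}$ ($v{\left(n \right)} = -8 + \frac{1}{2 \left(n - 12\right)} = -8 + \frac{1}{2 \left(-12 + n\right)}$)
$\left(-124\right) \left(-38\right) + v{\left(3 + 2 \right)} = \left(-124\right) \left(-38\right) + \frac{193 - 16 \left(3 + 2\right)}{2 \left(-12 + \left(3 + 2\right)\right)} = 4712 + \frac{193 - 80}{2 \left(-12 + 5\right)} = 4712 + \frac{193 - 80}{2 \left(-7\right)} = 4712 + \frac{1}{2} \left(- \frac{1}{7}\right) 113 = 4712 - \frac{113}{14} = \frac{65855}{14}$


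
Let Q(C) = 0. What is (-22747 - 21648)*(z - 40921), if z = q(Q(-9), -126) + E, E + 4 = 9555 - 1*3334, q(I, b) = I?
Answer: 1540684080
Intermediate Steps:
E = 6217 (E = -4 + (9555 - 1*3334) = -4 + (9555 - 3334) = -4 + 6221 = 6217)
z = 6217 (z = 0 + 6217 = 6217)
(-22747 - 21648)*(z - 40921) = (-22747 - 21648)*(6217 - 40921) = -44395*(-34704) = 1540684080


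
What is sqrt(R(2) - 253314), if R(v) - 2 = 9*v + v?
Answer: 2*I*sqrt(63323) ≈ 503.28*I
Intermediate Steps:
R(v) = 2 + 10*v (R(v) = 2 + (9*v + v) = 2 + 10*v)
sqrt(R(2) - 253314) = sqrt((2 + 10*2) - 253314) = sqrt((2 + 20) - 253314) = sqrt(22 - 253314) = sqrt(-253292) = 2*I*sqrt(63323)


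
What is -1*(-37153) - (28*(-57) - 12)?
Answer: 38761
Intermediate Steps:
-1*(-37153) - (28*(-57) - 12) = 37153 - (-1596 - 12) = 37153 - 1*(-1608) = 37153 + 1608 = 38761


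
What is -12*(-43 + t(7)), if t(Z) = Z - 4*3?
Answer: 576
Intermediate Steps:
t(Z) = -12 + Z (t(Z) = Z - 12 = -12 + Z)
-12*(-43 + t(7)) = -12*(-43 + (-12 + 7)) = -12*(-43 - 5) = -12*(-48) = 576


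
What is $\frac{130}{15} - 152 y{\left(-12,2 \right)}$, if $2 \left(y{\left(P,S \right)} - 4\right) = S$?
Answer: $- \frac{2254}{3} \approx -751.33$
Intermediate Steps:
$y{\left(P,S \right)} = 4 + \frac{S}{2}$
$\frac{130}{15} - 152 y{\left(-12,2 \right)} = \frac{130}{15} - 152 \left(4 + \frac{1}{2} \cdot 2\right) = 130 \cdot \frac{1}{15} - 152 \left(4 + 1\right) = \frac{26}{3} - 760 = - \frac{2254}{3}$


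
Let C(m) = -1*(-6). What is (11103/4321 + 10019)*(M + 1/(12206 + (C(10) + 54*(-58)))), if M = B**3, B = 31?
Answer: 5856807457801881/19617340 ≈ 2.9855e+8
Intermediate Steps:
C(m) = 6
M = 29791 (M = 31**3 = 29791)
(11103/4321 + 10019)*(M + 1/(12206 + (C(10) + 54*(-58)))) = (11103/4321 + 10019)*(29791 + 1/(12206 + (6 + 54*(-58)))) = (11103*(1/4321) + 10019)*(29791 + 1/(12206 + (6 - 3132))) = (11103/4321 + 10019)*(29791 + 1/(12206 - 3126)) = 43303202*(29791 + 1/9080)/4321 = (43303202/4321)*(270502281/9080) = 5856807457801881/19617340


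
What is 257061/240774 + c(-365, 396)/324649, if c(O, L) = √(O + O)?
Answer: 85687/80258 + I*√730/324649 ≈ 1.0676 + 8.3224e-5*I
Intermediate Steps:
c(O, L) = √2*√O (c(O, L) = √(2*O) = √2*√O)
257061/240774 + c(-365, 396)/324649 = 257061/240774 + (√2*√(-365))/324649 = 257061*(1/240774) + (√2*(I*√365))*(1/324649) = 85687/80258 + (I*√730)*(1/324649) = 85687/80258 + I*√730/324649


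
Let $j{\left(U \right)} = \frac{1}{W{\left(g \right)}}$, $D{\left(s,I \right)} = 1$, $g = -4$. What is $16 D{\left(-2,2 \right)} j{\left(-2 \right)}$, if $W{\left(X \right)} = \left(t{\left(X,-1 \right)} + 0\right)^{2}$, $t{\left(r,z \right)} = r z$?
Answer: $1$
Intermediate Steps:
$W{\left(X \right)} = X^{2}$ ($W{\left(X \right)} = \left(X \left(-1\right) + 0\right)^{2} = \left(- X + 0\right)^{2} = \left(- X\right)^{2} = X^{2}$)
$j{\left(U \right)} = \frac{1}{16}$ ($j{\left(U \right)} = \frac{1}{\left(-4\right)^{2}} = \frac{1}{16}$)
$16 D{\left(-2,2 \right)} j{\left(-2 \right)} = 16 \cdot 1 \cdot \frac{1}{16} = 16 \cdot \frac{1}{16} = 1$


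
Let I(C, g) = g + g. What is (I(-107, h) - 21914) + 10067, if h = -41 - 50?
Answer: -12029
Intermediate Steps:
h = -91
I(C, g) = 2*g
(I(-107, h) - 21914) + 10067 = (2*(-91) - 21914) + 10067 = (-182 - 21914) + 10067 = -22096 + 10067 = -12029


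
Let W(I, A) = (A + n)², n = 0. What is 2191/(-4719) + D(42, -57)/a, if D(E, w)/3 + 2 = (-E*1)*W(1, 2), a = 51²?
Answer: -17659/26741 ≈ -0.66037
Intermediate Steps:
a = 2601
W(I, A) = A² (W(I, A) = (A + 0)² = A²)
D(E, w) = -6 - 12*E (D(E, w) = -6 + 3*((-E*1)*2²) = -6 + 3*(-E*4) = -6 + 3*(-4*E) = -6 - 12*E)
2191/(-4719) + D(42, -57)/a = 2191/(-4719) + (-6 - 12*42)/2601 = 2191*(-1/4719) + (-6 - 504)*(1/2601) = -2191/4719 - 510*1/2601 = -2191/4719 - 10/51 = -17659/26741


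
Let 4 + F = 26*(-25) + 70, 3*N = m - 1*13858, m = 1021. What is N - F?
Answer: -3695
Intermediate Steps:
N = -4279 (N = (1021 - 1*13858)/3 = (1021 - 13858)/3 = (⅓)*(-12837) = -4279)
F = -584 (F = -4 + (26*(-25) + 70) = -4 + (-650 + 70) = -4 - 580 = -584)
N - F = -4279 - 1*(-584) = -4279 + 584 = -3695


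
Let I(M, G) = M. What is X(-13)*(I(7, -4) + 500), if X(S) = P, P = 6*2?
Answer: 6084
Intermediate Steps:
P = 12
X(S) = 12
X(-13)*(I(7, -4) + 500) = 12*(7 + 500) = 12*507 = 6084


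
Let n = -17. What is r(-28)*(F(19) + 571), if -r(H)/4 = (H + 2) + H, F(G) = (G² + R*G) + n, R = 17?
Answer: 267408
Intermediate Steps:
F(G) = -17 + G² + 17*G (F(G) = (G² + 17*G) - 17 = -17 + G² + 17*G)
r(H) = -8 - 8*H (r(H) = -4*((H + 2) + H) = -4*((2 + H) + H) = -4*(2 + 2*H) = -8 - 8*H)
r(-28)*(F(19) + 571) = (-8 - 8*(-28))*((-17 + 19² + 17*19) + 571) = (-8 + 224)*((-17 + 361 + 323) + 571) = 216*(667 + 571) = 216*1238 = 267408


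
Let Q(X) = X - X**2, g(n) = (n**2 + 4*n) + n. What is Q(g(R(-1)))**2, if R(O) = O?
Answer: 400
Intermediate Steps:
g(n) = n**2 + 5*n
Q(g(R(-1)))**2 = ((-(5 - 1))*(1 - (-1)*(5 - 1)))**2 = ((-1*4)*(1 - (-1)*4))**2 = (-4*(1 - 1*(-4)))**2 = (-4*(1 + 4))**2 = (-4*5)**2 = (-20)**2 = 400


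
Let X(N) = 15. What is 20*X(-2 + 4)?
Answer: 300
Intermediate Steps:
20*X(-2 + 4) = 20*15 = 300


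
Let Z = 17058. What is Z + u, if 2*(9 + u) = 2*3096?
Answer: 20145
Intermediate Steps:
u = 3087 (u = -9 + (2*3096)/2 = -9 + (1/2)*6192 = -9 + 3096 = 3087)
Z + u = 17058 + 3087 = 20145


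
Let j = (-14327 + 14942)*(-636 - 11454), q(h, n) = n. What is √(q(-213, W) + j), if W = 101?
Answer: I*√7435249 ≈ 2726.8*I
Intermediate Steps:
j = -7435350 (j = 615*(-12090) = -7435350)
√(q(-213, W) + j) = √(101 - 7435350) = √(-7435249) = I*√7435249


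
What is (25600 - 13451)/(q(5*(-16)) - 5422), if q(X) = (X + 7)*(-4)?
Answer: -12149/5130 ≈ -2.3682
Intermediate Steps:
q(X) = -28 - 4*X (q(X) = (7 + X)*(-4) = -28 - 4*X)
(25600 - 13451)/(q(5*(-16)) - 5422) = (25600 - 13451)/((-28 - 20*(-16)) - 5422) = 12149/((-28 - 4*(-80)) - 5422) = 12149/((-28 + 320) - 5422) = 12149/(292 - 5422) = 12149/(-5130) = 12149*(-1/5130) = -12149/5130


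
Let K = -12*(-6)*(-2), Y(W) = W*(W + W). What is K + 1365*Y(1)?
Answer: 2586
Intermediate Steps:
Y(W) = 2*W² (Y(W) = W*(2*W) = 2*W²)
K = -144 (K = 72*(-2) = -144)
K + 1365*Y(1) = -144 + 1365*(2*1²) = -144 + 1365*(2*1) = -144 + 1365*2 = -144 + 2730 = 2586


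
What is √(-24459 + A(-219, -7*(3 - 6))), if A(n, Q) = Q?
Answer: I*√24438 ≈ 156.33*I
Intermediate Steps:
√(-24459 + A(-219, -7*(3 - 6))) = √(-24459 - 7*(3 - 6)) = √(-24459 - 7*(-3)) = √(-24459 + 21) = √(-24438) = I*√24438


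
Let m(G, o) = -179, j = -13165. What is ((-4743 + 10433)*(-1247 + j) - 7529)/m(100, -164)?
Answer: 82011809/179 ≈ 4.5817e+5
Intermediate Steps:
((-4743 + 10433)*(-1247 + j) - 7529)/m(100, -164) = ((-4743 + 10433)*(-1247 - 13165) - 7529)/(-179) = (5690*(-14412) - 7529)*(-1/179) = (-82004280 - 7529)*(-1/179) = -82011809*(-1/179) = 82011809/179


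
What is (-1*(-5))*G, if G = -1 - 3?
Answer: -20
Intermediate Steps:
G = -4
(-1*(-5))*G = -1*(-5)*(-4) = 5*(-4) = -20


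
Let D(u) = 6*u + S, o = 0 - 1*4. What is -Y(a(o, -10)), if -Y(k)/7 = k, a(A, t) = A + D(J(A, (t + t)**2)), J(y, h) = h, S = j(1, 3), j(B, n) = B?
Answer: 16779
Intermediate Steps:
S = 1
o = -4 (o = 0 - 4 = -4)
D(u) = 1 + 6*u (D(u) = 6*u + 1 = 1 + 6*u)
a(A, t) = 1 + A + 24*t**2 (a(A, t) = A + (1 + 6*(t + t)**2) = A + (1 + 6*(2*t)**2) = A + (1 + 6*(4*t**2)) = A + (1 + 24*t**2) = 1 + A + 24*t**2)
Y(k) = -7*k
-Y(a(o, -10)) = -(-7)*(1 - 4 + 24*(-10)**2) = -(-7)*(1 - 4 + 24*100) = -(-7)*(1 - 4 + 2400) = -(-7)*2397 = -1*(-16779) = 16779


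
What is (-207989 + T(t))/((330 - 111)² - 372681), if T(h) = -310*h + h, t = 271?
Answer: 18233/20295 ≈ 0.89840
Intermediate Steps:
T(h) = -309*h
(-207989 + T(t))/((330 - 111)² - 372681) = (-207989 - 309*271)/((330 - 111)² - 372681) = (-207989 - 83739)/(219² - 372681) = -291728/(47961 - 372681) = -291728/(-324720) = -291728*(-1/324720) = 18233/20295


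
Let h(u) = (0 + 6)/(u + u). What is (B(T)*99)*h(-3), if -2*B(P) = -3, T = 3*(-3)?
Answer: -297/2 ≈ -148.50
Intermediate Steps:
T = -9
B(P) = 3/2 (B(P) = -1/2*(-3) = 3/2)
h(u) = 3/u (h(u) = 6/((2*u)) = 6*(1/(2*u)) = 3/u)
(B(T)*99)*h(-3) = ((3/2)*99)*(3/(-3)) = 297*(3*(-1/3))/2 = (297/2)*(-1) = -297/2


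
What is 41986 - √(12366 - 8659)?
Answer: 41986 - √3707 ≈ 41925.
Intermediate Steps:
41986 - √(12366 - 8659) = 41986 - √3707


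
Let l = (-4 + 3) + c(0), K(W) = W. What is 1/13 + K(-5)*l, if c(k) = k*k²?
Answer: 66/13 ≈ 5.0769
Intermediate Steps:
c(k) = k³
l = -1 (l = (-4 + 3) + 0³ = -1 + 0 = -1)
1/13 + K(-5)*l = 1/13 - 5*(-1) = 1/13 + 5 = 66/13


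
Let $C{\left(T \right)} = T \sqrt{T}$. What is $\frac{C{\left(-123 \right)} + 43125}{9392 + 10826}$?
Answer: $\frac{43125}{20218} - \frac{123 i \sqrt{123}}{20218} \approx 2.133 - 0.067471 i$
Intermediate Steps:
$C{\left(T \right)} = T^{\frac{3}{2}}$
$\frac{C{\left(-123 \right)} + 43125}{9392 + 10826} = \frac{\left(-123\right)^{\frac{3}{2}} + 43125}{9392 + 10826} = \frac{- 123 i \sqrt{123} + 43125}{20218} = \left(43125 - 123 i \sqrt{123}\right) \frac{1}{20218} = \frac{43125}{20218} - \frac{123 i \sqrt{123}}{20218}$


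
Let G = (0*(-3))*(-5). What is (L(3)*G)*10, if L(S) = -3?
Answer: 0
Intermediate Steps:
G = 0 (G = 0*(-5) = 0)
(L(3)*G)*10 = -3*0*10 = 0*10 = 0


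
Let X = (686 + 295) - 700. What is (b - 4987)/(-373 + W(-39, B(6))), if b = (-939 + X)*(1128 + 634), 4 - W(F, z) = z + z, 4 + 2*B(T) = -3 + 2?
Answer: 1164383/364 ≈ 3198.9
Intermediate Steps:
X = 281 (X = 981 - 700 = 281)
B(T) = -5/2 (B(T) = -2 + (-3 + 2)/2 = -2 + (½)*(-1) = -2 - ½ = -5/2)
W(F, z) = 4 - 2*z (W(F, z) = 4 - (z + z) = 4 - 2*z)
b = -1159396 (b = (-939 + 281)*(1128 + 634) = -658*1762 = -1159396)
(b - 4987)/(-373 + W(-39, B(6))) = (-1159396 - 4987)/(-373 + (4 - 2*(-5/2))) = -1164383/(-373 + (4 + 5)) = -1164383/(-373 + 9) = -1164383/(-364) = -1164383*(-1/364) = 1164383/364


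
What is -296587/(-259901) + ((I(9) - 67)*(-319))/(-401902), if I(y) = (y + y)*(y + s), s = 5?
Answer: 134536965989/104454731702 ≈ 1.2880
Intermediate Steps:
I(y) = 2*y*(5 + y) (I(y) = (y + y)*(y + 5) = (2*y)*(5 + y) = 2*y*(5 + y))
-296587/(-259901) + ((I(9) - 67)*(-319))/(-401902) = -296587/(-259901) + ((2*9*(5 + 9) - 67)*(-319))/(-401902) = -296587*(-1/259901) + ((2*9*14 - 67)*(-319))*(-1/401902) = 296587/259901 + ((252 - 67)*(-319))*(-1/401902) = 296587/259901 + (185*(-319))*(-1/401902) = 296587/259901 - 59015*(-1/401902) = 296587/259901 + 59015/401902 = 134536965989/104454731702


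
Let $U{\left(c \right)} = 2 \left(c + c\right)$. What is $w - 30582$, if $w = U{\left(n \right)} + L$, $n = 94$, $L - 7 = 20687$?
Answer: $-9512$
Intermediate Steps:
$L = 20694$ ($L = 7 + 20687 = 20694$)
$U{\left(c \right)} = 4 c$ ($U{\left(c \right)} = 2 \cdot 2 c = 4 c$)
$w = 21070$ ($w = 4 \cdot 94 + 20694 = 376 + 20694 = 21070$)
$w - 30582 = 21070 - 30582 = -9512$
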